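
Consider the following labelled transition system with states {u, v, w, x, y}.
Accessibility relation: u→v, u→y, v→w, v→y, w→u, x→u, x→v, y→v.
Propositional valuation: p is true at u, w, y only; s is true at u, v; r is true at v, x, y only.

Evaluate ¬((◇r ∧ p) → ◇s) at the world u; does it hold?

Recall that ◇ψ holds at a world iff ψ holds at some accessible world.
At u: (◇r ∧ p) → ◇s is true, so ¬((◇r ∧ p) → ◇s) is false.
  At u: ◇r ∧ p is true, ◇s is true, so (◇r ∧ p) → ◇s is true.
    At u: ◇r is true, p is true, so ◇r ∧ p is true.
      At u: ◇r requires r at some successor in {v, y}.
        r holds at v, so ◇r is true at u.
    At u: ◇s requires s at some successor in {v, y}.
      s holds at v, so ◇s is true at u.

No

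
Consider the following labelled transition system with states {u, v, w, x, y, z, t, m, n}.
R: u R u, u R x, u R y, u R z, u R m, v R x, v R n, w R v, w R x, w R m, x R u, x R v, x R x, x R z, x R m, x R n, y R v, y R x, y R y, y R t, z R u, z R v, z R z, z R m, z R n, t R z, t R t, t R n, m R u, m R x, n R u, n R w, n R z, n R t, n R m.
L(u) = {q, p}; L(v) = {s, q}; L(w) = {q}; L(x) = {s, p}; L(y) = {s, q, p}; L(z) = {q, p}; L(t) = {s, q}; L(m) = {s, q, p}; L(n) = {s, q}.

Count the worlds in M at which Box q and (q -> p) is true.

1

Let φ = Box q and (q -> p). Evaluate φ at each world:
  u (successors {u, x, y, z, m}): φ is false.
  v (successors {x, n}): φ is false.
  w (successors {v, x, m}): φ is false.
  x (successors {u, v, x, z, m, n}): φ is false.
  y (successors {v, x, y, t}): φ is false.
  z (successors {u, v, z, m, n}): φ is true.
  t (successors {z, t, n}): φ is false.
  m (successors {u, x}): φ is false.
  n (successors {u, w, z, t, m}): φ is false.
For instance, at y:
  At y: Box q is false, q -> p is true, so Box q and (q -> p) is false.
    At y: Box q requires q at every successor {v, x, y, t}.
      q fails at x, so Box q is false at y.
Satisfying worlds: {z}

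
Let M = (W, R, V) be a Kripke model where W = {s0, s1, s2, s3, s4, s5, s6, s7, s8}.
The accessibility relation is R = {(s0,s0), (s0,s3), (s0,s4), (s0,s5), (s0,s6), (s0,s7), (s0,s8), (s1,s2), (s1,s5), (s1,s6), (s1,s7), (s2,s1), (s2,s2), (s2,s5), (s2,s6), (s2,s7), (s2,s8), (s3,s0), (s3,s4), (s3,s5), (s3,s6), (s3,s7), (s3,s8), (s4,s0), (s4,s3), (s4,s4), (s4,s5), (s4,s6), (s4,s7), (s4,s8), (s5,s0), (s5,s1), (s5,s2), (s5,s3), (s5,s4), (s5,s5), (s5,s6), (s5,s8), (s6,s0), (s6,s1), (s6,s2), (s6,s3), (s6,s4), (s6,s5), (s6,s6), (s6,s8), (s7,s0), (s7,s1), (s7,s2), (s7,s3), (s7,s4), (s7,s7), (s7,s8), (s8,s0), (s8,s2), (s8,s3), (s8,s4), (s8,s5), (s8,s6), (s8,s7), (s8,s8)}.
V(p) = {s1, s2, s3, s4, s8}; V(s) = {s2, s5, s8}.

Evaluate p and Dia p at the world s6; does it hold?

No

At s6: p is false, Dia p is true, so p and Dia p is false.
  At s6: Dia p requires p at some successor in {s0, s1, s2, s3, s4, s5, s6, s8}.
    p holds at s1, so Dia p is true at s6.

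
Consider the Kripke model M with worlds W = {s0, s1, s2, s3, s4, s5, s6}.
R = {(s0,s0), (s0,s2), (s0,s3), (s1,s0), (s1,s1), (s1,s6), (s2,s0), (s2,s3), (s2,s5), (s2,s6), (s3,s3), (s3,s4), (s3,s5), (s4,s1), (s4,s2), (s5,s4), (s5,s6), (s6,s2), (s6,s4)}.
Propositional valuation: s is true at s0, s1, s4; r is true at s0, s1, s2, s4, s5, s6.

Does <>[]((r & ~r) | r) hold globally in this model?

Let φ = <>[]((r & ~r) | r). Evaluate φ at each world:
  s0 (successors {s0, s2, s3}): φ is false.
  s1 (successors {s0, s1, s6}): φ is true.
  s2 (successors {s0, s3, s5, s6}): φ is true.
  s3 (successors {s3, s4, s5}): φ is true.
  s4 (successors {s1, s2}): φ is true.
  s5 (successors {s4, s6}): φ is true.
  s6 (successors {s2, s4}): φ is true.
Detail at s0 (counterexample):
  At s0: <>[]((r & ~r) | r) requires []((r & ~r) | r) at some successor in {s0, s2, s3}.
    At s0: []((r & ~r) | r) is false.
    At s2: []((r & ~r) | r) is false.
    At s3: []((r & ~r) | r) is false.
  So <>[]((r & ~r) | r) is false at s0.

No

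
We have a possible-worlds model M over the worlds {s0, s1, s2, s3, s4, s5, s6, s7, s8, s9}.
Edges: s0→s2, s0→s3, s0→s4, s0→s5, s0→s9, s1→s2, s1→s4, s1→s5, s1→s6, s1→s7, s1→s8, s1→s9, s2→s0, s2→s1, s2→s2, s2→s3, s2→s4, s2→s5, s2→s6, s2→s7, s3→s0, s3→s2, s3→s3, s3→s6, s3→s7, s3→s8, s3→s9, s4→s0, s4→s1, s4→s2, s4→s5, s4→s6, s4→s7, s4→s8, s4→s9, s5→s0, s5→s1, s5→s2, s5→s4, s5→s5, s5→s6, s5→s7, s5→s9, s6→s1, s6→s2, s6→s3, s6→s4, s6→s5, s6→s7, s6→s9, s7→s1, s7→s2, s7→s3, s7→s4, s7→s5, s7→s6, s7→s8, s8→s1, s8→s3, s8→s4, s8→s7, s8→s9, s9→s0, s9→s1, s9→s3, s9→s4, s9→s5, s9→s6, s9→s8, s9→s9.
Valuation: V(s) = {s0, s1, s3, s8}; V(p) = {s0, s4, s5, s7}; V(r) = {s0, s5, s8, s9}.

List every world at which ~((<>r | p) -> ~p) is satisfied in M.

Recall that <>ψ holds at a world iff ψ holds at some accessible world.
Let φ = ~((<>r | p) -> ~p). Evaluate φ at each world:
  s0 (successors {s2, s3, s4, s5, s9}): φ is true.
  s1 (successors {s2, s4, s5, s6, s7, s8, s9}): φ is false.
  s2 (successors {s0, s1, s2, s3, s4, s5, s6, s7}): φ is false.
  s3 (successors {s0, s2, s3, s6, s7, s8, s9}): φ is false.
  s4 (successors {s0, s1, s2, s5, s6, s7, s8, s9}): φ is true.
  s5 (successors {s0, s1, s2, s4, s5, s6, s7, s9}): φ is true.
  s6 (successors {s1, s2, s3, s4, s5, s7, s9}): φ is false.
  s7 (successors {s1, s2, s3, s4, s5, s6, s8}): φ is true.
  s8 (successors {s1, s3, s4, s7, s9}): φ is false.
  s9 (successors {s0, s1, s3, s4, s5, s6, s8, s9}): φ is false.
For instance, at s9:
  At s9: (<>r | p) -> ~p is true, so ~((<>r | p) -> ~p) is false.
    At s9: <>r | p is true, ~p is true, so (<>r | p) -> ~p is true.
      At s9: <>r is true, p is false, so <>r | p is true.
Satisfying worlds: {s0, s4, s5, s7}

s0, s4, s5, s7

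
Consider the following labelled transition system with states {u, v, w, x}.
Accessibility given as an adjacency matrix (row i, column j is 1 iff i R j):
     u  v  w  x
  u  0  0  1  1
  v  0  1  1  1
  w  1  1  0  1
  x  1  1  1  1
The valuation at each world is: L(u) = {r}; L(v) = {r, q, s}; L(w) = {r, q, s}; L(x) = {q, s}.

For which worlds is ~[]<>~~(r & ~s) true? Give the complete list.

Let φ = ~[]<>~~(r & ~s). Evaluate φ at each world:
  u (successors {w, x}): φ is false.
  v (successors {v, w, x}): φ is true.
  w (successors {u, v, x}): φ is true.
  x (successors {u, v, w, x}): φ is true.
For instance, at u:
  At u: []<>~~(r & ~s) is true, so ~[]<>~~(r & ~s) is false.
    At u: []<>~~(r & ~s) requires <>~~(r & ~s) at every successor {w, x}.
      At w: <>~~(r & ~s) is true.
      At x: <>~~(r & ~s) is true.
    So []<>~~(r & ~s) is true at u.
Satisfying worlds: {v, w, x}

v, w, x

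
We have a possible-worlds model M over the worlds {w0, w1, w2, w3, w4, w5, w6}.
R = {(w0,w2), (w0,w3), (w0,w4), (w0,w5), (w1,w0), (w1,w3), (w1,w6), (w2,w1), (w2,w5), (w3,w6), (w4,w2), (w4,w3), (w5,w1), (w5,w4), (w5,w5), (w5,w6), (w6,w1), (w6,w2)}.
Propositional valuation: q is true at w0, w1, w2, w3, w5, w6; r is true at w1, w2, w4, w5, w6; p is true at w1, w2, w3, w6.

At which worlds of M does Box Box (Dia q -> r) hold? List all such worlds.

w3, w4

Recall that Box ψ holds at a world iff ψ holds at every accessible world, and Dia ψ holds iff ψ holds at some accessible world.
Let φ = Box Box (Dia q -> r). Evaluate φ at each world:
  w0 (successors {w2, w3, w4, w5}): φ is false.
  w1 (successors {w0, w3, w6}): φ is false.
  w2 (successors {w1, w5}): φ is false.
  w3 (successors {w6}): φ is true.
  w4 (successors {w2, w3}): φ is true.
  w5 (successors {w1, w4, w5, w6}): φ is false.
  w6 (successors {w1, w2}): φ is false.
For instance, at w1:
  At w1: Box Box (Dia q -> r) requires Box (Dia q -> r) at every successor {w0, w3, w6}.
    Box (Dia q -> r) fails at w0, so Box Box (Dia q -> r) is false at w1.
      At w0: Box (Dia q -> r) requires Dia q -> r at every successor {w2, w3, w4, w5}.
        Dia q -> r fails at w3, so Box (Dia q -> r) is false at w0.
Satisfying worlds: {w3, w4}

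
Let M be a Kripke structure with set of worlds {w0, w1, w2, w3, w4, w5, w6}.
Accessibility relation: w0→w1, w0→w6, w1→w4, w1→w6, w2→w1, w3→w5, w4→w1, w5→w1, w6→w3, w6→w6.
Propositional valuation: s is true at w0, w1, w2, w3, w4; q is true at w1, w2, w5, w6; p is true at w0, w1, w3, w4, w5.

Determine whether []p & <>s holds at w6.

No

Recall that []ψ holds at a world iff ψ holds at every accessible world, and <>ψ holds iff ψ holds at some accessible world.
At w6: []p is false, <>s is true, so []p & <>s is false.
  At w6: []p requires p at every successor {w3, w6}.
    p fails at w6, so []p is false at w6.
  At w6: <>s requires s at some successor in {w3, w6}.
    s holds at w3, so <>s is true at w6.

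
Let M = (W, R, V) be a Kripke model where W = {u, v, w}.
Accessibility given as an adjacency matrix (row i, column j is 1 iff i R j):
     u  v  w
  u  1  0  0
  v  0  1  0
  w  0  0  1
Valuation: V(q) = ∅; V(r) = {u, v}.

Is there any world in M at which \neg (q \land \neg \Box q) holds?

Yes

Recall that \Box ψ holds at a world iff ψ holds at every accessible world, and \Diamond ψ holds iff ψ holds at some accessible world.
Let φ = \neg (q \land \neg \Box q). Evaluate φ at each world:
  u (successors {u}): φ is true.
  v (successors {v}): φ is true.
  w (successors {w}): φ is true.
Detail at u (witness):
  At u: q \land \neg \Box q is false, so \neg (q \land \neg \Box q) is true.
    At u: q is false, \neg \Box q is true, so q \land \neg \Box q is false.
      At u: \Box q is false, so \neg \Box q is true.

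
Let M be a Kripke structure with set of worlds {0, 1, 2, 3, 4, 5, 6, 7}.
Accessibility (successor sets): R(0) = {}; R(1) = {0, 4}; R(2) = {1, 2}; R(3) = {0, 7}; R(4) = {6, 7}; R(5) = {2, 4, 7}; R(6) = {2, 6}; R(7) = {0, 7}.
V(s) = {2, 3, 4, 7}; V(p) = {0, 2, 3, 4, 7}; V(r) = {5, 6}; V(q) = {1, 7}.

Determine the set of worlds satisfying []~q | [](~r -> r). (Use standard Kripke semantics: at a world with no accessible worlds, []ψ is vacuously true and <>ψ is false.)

0, 1, 6

Recall that []ψ holds at a world iff ψ holds at every accessible world, and <>ψ holds iff ψ holds at some accessible world.
Let φ = []~q | [](~r -> r). Evaluate φ at each world:
  0 (successors ∅): φ is true.
  1 (successors {0, 4}): φ is true.
  2 (successors {1, 2}): φ is false.
  3 (successors {0, 7}): φ is false.
  4 (successors {6, 7}): φ is false.
  5 (successors {2, 4, 7}): φ is false.
  6 (successors {2, 6}): φ is true.
  7 (successors {0, 7}): φ is false.
For instance, at 3:
  At 3: []~q is false, [](~r -> r) is false, so []~q | [](~r -> r) is false.
    At 3: []~q requires ~q at every successor {0, 7}.
      ~q fails at 7, so []~q is false at 3.
    At 3: [](~r -> r) requires ~r -> r at every successor {0, 7}.
      ~r -> r fails at 0, so [](~r -> r) is false at 3.
Satisfying worlds: {0, 1, 6}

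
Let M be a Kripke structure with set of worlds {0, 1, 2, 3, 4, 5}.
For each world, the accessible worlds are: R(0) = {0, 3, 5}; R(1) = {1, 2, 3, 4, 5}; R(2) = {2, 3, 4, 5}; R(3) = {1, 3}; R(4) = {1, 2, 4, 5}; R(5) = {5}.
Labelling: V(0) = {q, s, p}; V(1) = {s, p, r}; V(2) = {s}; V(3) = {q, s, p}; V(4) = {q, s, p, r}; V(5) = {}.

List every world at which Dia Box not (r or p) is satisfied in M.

0, 1, 2, 4, 5

Recall that Box ψ holds at a world iff ψ holds at every accessible world, and Dia ψ holds iff ψ holds at some accessible world.
Let φ = Dia Box not (r or p). Evaluate φ at each world:
  0 (successors {0, 3, 5}): φ is true.
  1 (successors {1, 2, 3, 4, 5}): φ is true.
  2 (successors {2, 3, 4, 5}): φ is true.
  3 (successors {1, 3}): φ is false.
  4 (successors {1, 2, 4, 5}): φ is true.
  5 (successors {5}): φ is true.
For instance, at 2:
  At 2: Dia Box not (r or p) requires Box not (r or p) at some successor in {2, 3, 4, 5}.
    Box not (r or p) holds at 5, so Dia Box not (r or p) is true at 2.
      At 5: Box not (r or p) requires not (r or p) at every successor {5}.
        At 5: not (r or p) is true.
      So Box not (r or p) is true at 5.
Satisfying worlds: {0, 1, 2, 4, 5}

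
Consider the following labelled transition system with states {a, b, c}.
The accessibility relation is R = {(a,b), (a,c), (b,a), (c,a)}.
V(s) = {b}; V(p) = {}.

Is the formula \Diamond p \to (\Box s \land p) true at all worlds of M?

Recall that \Box ψ holds at a world iff ψ holds at every accessible world, and \Diamond ψ holds iff ψ holds at some accessible world.
Let φ = \Diamond p \to (\Box s \land p). Evaluate φ at each world:
  a (successors {b, c}): φ is true.
  b (successors {a}): φ is true.
  c (successors {a}): φ is true.
For instance, at a:
  At a: \Diamond p is false, \Box s \land p is false, so \Diamond p \to (\Box s \land p) is true.
    At a: \Diamond p requires p at some successor in {b, c}.
      At b: p is false.
      At c: p is false.
    So \Diamond p is false at a.
    At a: \Box s is false, p is false, so \Box s \land p is false.
      At a: \Box s requires s at every successor {b, c}.
        s fails at c, so \Box s is false at a.

Yes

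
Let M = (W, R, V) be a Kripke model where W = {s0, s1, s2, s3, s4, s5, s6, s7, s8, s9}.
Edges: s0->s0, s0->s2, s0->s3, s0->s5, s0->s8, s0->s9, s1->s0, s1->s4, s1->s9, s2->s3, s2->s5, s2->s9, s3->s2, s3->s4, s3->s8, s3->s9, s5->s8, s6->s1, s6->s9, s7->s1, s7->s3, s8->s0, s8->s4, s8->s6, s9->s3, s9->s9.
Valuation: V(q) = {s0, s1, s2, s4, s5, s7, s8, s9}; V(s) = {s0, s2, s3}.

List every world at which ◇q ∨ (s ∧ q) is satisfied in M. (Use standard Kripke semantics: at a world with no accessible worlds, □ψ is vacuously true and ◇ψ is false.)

s0, s1, s2, s3, s5, s6, s7, s8, s9

Recall that ◇ψ holds at a world iff ψ holds at some accessible world.
Let φ = ◇q ∨ (s ∧ q). Evaluate φ at each world:
  s0 (successors {s0, s2, s3, s5, s8, s9}): φ is true.
  s1 (successors {s0, s4, s9}): φ is true.
  s2 (successors {s3, s5, s9}): φ is true.
  s3 (successors {s2, s4, s8, s9}): φ is true.
  s4 (successors ∅): φ is false.
  s5 (successors {s8}): φ is true.
  s6 (successors {s1, s9}): φ is true.
  s7 (successors {s1, s3}): φ is true.
  s8 (successors {s0, s4, s6}): φ is true.
  s9 (successors {s3, s9}): φ is true.
For instance, at s1:
  At s1: ◇q is true, s ∧ q is false, so ◇q ∨ (s ∧ q) is true.
    At s1: ◇q requires q at some successor in {s0, s4, s9}.
      q holds at s0, so ◇q is true at s1.
Satisfying worlds: {s0, s1, s2, s3, s5, s6, s7, s8, s9}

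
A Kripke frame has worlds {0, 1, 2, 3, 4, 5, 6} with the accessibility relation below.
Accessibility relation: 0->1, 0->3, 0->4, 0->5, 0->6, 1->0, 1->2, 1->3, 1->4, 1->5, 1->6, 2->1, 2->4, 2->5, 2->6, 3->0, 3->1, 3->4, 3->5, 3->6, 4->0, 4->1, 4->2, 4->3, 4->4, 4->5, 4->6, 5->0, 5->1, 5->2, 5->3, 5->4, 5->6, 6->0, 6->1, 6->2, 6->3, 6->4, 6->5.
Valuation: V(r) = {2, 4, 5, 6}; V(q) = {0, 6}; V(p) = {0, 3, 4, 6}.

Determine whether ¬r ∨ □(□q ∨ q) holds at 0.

At 0: ¬r is true, □(□q ∨ q) is false, so ¬r ∨ □(□q ∨ q) is true.
  At 0: □(□q ∨ q) requires □q ∨ q at every successor {1, 3, 4, 5, 6}.
    □q ∨ q fails at 1, so □(□q ∨ q) is false at 0.
      At 1: □q is false, q is false, so □q ∨ q is false.

Yes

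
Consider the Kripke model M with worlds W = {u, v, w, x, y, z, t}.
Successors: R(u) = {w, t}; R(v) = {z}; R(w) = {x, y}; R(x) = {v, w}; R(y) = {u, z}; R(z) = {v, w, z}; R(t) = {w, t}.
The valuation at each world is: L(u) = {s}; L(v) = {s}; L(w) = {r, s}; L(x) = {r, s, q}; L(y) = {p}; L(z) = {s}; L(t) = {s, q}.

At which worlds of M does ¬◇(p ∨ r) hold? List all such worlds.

v, y

Let φ = ¬◇(p ∨ r). Evaluate φ at each world:
  u (successors {w, t}): φ is false.
  v (successors {z}): φ is true.
  w (successors {x, y}): φ is false.
  x (successors {v, w}): φ is false.
  y (successors {u, z}): φ is true.
  z (successors {v, w, z}): φ is false.
  t (successors {w, t}): φ is false.
For instance, at v:
  At v: ◇(p ∨ r) is false, so ¬◇(p ∨ r) is true.
    At v: ◇(p ∨ r) requires p ∨ r at some successor in {z}.
      At z: p ∨ r is false.
    So ◇(p ∨ r) is false at v.
Satisfying worlds: {v, y}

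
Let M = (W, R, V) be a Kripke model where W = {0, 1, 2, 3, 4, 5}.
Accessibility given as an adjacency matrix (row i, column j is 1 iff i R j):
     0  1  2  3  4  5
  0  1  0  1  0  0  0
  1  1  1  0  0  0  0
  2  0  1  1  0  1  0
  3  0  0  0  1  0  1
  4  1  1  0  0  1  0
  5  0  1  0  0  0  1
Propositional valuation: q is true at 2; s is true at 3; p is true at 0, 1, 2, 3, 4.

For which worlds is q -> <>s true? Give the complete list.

Let φ = q -> <>s. Evaluate φ at each world:
  0 (successors {0, 2}): φ is true.
  1 (successors {0, 1}): φ is true.
  2 (successors {1, 2, 4}): φ is false.
  3 (successors {3, 5}): φ is true.
  4 (successors {0, 1, 4}): φ is true.
  5 (successors {1, 5}): φ is true.
For instance, at 4:
  At 4: q is false, <>s is false, so q -> <>s is true.
    At 4: <>s requires s at some successor in {0, 1, 4}.
      At 0: s is false.
      At 1: s is false.
      At 4: s is false.
    So <>s is false at 4.
Satisfying worlds: {0, 1, 3, 4, 5}

0, 1, 3, 4, 5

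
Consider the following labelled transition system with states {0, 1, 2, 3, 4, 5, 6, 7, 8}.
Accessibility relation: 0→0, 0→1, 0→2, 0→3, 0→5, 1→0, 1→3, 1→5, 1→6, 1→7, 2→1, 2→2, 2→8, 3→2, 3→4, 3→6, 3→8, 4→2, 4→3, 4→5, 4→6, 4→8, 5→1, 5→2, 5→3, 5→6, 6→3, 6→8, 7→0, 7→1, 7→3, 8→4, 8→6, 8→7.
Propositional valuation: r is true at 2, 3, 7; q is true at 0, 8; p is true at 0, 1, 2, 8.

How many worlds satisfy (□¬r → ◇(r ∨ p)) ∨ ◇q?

Let φ = (□¬r → ◇(r ∨ p)) ∨ ◇q. Evaluate φ at each world:
  0 (successors {0, 1, 2, 3, 5}): φ is true.
  1 (successors {0, 3, 5, 6, 7}): φ is true.
  2 (successors {1, 2, 8}): φ is true.
  3 (successors {2, 4, 6, 8}): φ is true.
  4 (successors {2, 3, 5, 6, 8}): φ is true.
  5 (successors {1, 2, 3, 6}): φ is true.
  6 (successors {3, 8}): φ is true.
  7 (successors {0, 1, 3}): φ is true.
  8 (successors {4, 6, 7}): φ is true.
For instance, at 1:
  At 1: □¬r → ◇(r ∨ p) is true, ◇q is true, so (□¬r → ◇(r ∨ p)) ∨ ◇q is true.
    At 1: □¬r is false, ◇(r ∨ p) is true, so □¬r → ◇(r ∨ p) is true.
      At 1: □¬r requires ¬r at every successor {0, 3, 5, 6, 7}.
        ¬r fails at 3, so □¬r is false at 1.
      At 1: ◇(r ∨ p) requires r ∨ p at some successor in {0, 3, 5, 6, 7}.
        r ∨ p holds at 0, so ◇(r ∨ p) is true at 1.
    At 1: ◇q requires q at some successor in {0, 3, 5, 6, 7}.
      q holds at 0, so ◇q is true at 1.
Satisfying worlds: {0, 1, 2, 3, 4, 5, 6, 7, 8}

9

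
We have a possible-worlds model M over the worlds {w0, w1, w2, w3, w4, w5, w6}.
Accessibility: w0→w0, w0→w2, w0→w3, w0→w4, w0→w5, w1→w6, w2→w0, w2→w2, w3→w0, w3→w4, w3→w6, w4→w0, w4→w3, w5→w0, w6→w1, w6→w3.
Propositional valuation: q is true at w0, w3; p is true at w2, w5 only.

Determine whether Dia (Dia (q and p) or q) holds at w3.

Yes

At w3: Dia (Dia (q and p) or q) requires Dia (q and p) or q at some successor in {w0, w4, w6}.
  Dia (q and p) or q holds at w0, so Dia (Dia (q and p) or q) is true at w3.
    At w0: Dia (q and p) is false, q is true, so Dia (q and p) or q is true.
      At w0: Dia (q and p) requires q and p at some successor in {w0, w2, w3, w4, w5}.
        At w0: q and p is false.
        At w2: q and p is false.
        At w3: q and p is false.
        At w4: q and p is false.
        At w5: q and p is false.
      So Dia (q and p) is false at w0.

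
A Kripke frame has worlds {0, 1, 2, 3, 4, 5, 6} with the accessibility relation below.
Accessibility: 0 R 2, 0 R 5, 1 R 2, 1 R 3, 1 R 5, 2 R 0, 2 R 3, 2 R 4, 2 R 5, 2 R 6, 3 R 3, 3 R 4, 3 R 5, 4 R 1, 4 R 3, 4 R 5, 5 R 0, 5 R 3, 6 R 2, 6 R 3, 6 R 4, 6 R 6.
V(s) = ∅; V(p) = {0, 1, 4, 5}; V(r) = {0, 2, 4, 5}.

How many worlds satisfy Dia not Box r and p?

4

Let φ = Dia not Box r and p. Evaluate φ at each world:
  0 (successors {2, 5}): φ is true.
  1 (successors {2, 3, 5}): φ is true.
  2 (successors {0, 3, 4, 5, 6}): φ is false.
  3 (successors {3, 4, 5}): φ is false.
  4 (successors {1, 3, 5}): φ is true.
  5 (successors {0, 3}): φ is true.
  6 (successors {2, 3, 4, 6}): φ is false.
For instance, at 5:
  At 5: Dia not Box r is true, p is true, so Dia not Box r and p is true.
    At 5: Dia not Box r requires not Box r at some successor in {0, 3}.
      not Box r holds at 3, so Dia not Box r is true at 5.
Satisfying worlds: {0, 1, 4, 5}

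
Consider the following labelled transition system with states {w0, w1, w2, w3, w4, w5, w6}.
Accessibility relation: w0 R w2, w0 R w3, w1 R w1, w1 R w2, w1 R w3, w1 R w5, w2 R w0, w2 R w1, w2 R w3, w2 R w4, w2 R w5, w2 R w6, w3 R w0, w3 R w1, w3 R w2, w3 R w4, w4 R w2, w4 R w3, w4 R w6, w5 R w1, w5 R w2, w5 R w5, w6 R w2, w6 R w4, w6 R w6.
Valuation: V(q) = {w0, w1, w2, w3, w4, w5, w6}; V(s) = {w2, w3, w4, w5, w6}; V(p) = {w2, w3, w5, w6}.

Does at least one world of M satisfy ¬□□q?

Let φ = ¬□□q. Evaluate φ at each world:
  w0 (successors {w2, w3}): φ is false.
  w1 (successors {w1, w2, w3, w5}): φ is false.
  w2 (successors {w0, w1, w3, w4, w5, w6}): φ is false.
  w3 (successors {w0, w1, w2, w4}): φ is false.
  w4 (successors {w2, w3, w6}): φ is false.
  w5 (successors {w1, w2, w5}): φ is false.
  w6 (successors {w2, w4, w6}): φ is false.
For instance, at w5:
  At w5: □□q is true, so ¬□□q is false.
    At w5: □□q requires □q at every successor {w1, w2, w5}.
      At w1: □q is true.
      At w2: □q is true.
      At w5: □q is true.
    So □□q is true at w5.

No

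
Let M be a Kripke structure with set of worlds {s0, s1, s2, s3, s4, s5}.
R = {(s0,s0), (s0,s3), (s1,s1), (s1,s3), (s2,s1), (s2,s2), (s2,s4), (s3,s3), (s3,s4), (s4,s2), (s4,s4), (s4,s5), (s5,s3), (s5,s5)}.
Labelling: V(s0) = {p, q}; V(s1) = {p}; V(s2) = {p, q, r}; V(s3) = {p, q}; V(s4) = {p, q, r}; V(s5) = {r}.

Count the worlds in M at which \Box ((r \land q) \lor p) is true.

4

Let φ = \Box ((r \land q) \lor p). Evaluate φ at each world:
  s0 (successors {s0, s3}): φ is true.
  s1 (successors {s1, s3}): φ is true.
  s2 (successors {s1, s2, s4}): φ is true.
  s3 (successors {s3, s4}): φ is true.
  s4 (successors {s2, s4, s5}): φ is false.
  s5 (successors {s3, s5}): φ is false.
For instance, at s1:
  At s1: \Box ((r \land q) \lor p) requires (r \land q) \lor p at every successor {s1, s3}.
    At s1: (r \land q) \lor p is true.
    At s3: (r \land q) \lor p is true.
  So \Box ((r \land q) \lor p) is true at s1.
Satisfying worlds: {s0, s1, s2, s3}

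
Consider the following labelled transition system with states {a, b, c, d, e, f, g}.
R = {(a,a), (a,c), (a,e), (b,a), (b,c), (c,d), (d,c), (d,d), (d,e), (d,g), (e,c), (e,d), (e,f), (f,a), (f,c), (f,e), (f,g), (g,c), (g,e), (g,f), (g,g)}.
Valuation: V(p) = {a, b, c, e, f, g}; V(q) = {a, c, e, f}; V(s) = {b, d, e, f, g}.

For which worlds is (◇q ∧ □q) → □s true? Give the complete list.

c, d, e, f, g

Let φ = (◇q ∧ □q) → □s. Evaluate φ at each world:
  a (successors {a, c, e}): φ is false.
  b (successors {a, c}): φ is false.
  c (successors {d}): φ is true.
  d (successors {c, d, e, g}): φ is true.
  e (successors {c, d, f}): φ is true.
  f (successors {a, c, e, g}): φ is true.
  g (successors {c, e, f, g}): φ is true.
For instance, at d:
  At d: ◇q ∧ □q is false, □s is false, so (◇q ∧ □q) → □s is true.
    At d: ◇q is true, □q is false, so ◇q ∧ □q is false.
      At d: ◇q requires q at some successor in {c, d, e, g}.
        q holds at c, so ◇q is true at d.
      At d: □q requires q at every successor {c, d, e, g}.
        q fails at d, so □q is false at d.
    At d: □s requires s at every successor {c, d, e, g}.
      s fails at c, so □s is false at d.
Satisfying worlds: {c, d, e, f, g}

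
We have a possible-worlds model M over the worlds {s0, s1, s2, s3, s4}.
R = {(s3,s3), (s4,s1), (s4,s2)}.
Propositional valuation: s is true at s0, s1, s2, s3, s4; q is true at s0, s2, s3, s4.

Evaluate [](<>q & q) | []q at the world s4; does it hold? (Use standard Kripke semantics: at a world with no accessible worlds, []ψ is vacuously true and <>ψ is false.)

At s4: [](<>q & q) is false, []q is false, so [](<>q & q) | []q is false.
  At s4: [](<>q & q) requires <>q & q at every successor {s1, s2}.
    <>q & q fails at s1, so [](<>q & q) is false at s4.
      At s1: <>q is false, q is false, so <>q & q is false.
  At s4: []q requires q at every successor {s1, s2}.
    q fails at s1, so []q is false at s4.

No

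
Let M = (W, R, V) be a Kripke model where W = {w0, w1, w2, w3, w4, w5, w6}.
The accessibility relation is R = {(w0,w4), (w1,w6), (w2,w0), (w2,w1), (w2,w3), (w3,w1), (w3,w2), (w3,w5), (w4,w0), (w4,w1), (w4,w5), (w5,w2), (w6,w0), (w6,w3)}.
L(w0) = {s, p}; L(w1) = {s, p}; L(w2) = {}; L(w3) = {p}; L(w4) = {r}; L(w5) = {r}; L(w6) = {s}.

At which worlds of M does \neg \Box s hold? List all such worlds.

w0, w2, w3, w4, w5, w6

Let φ = \neg \Box s. Evaluate φ at each world:
  w0 (successors {w4}): φ is true.
  w1 (successors {w6}): φ is false.
  w2 (successors {w0, w1, w3}): φ is true.
  w3 (successors {w1, w2, w5}): φ is true.
  w4 (successors {w0, w1, w5}): φ is true.
  w5 (successors {w2}): φ is true.
  w6 (successors {w0, w3}): φ is true.
For instance, at w2:
  At w2: \Box s is false, so \neg \Box s is true.
    At w2: \Box s requires s at every successor {w0, w1, w3}.
      s fails at w3, so \Box s is false at w2.
Satisfying worlds: {w0, w2, w3, w4, w5, w6}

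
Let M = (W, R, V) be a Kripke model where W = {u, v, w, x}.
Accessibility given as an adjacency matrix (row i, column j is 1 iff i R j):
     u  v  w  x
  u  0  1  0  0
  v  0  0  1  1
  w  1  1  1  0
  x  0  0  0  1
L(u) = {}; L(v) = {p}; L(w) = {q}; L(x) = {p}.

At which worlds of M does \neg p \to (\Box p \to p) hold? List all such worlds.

Recall that \Box ψ holds at a world iff ψ holds at every accessible world, and \Diamond ψ holds iff ψ holds at some accessible world.
Let φ = \neg p \to (\Box p \to p). Evaluate φ at each world:
  u (successors {v}): φ is false.
  v (successors {w, x}): φ is true.
  w (successors {u, v, w}): φ is true.
  x (successors {x}): φ is true.
For instance, at w:
  At w: \neg p is true, \Box p \to p is true, so \neg p \to (\Box p \to p) is true.
    At w: \Box p is false, p is false, so \Box p \to p is true.
      At w: \Box p requires p at every successor {u, v, w}.
        p fails at u, so \Box p is false at w.
Satisfying worlds: {v, w, x}

v, w, x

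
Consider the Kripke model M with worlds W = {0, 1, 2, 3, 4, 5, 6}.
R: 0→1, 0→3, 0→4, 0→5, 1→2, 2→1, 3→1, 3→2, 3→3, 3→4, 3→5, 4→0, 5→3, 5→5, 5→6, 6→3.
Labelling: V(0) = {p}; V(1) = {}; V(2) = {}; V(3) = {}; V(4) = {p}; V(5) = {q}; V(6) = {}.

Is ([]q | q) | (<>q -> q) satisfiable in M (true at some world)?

Let φ = ([]q | q) | (<>q -> q). Evaluate φ at each world:
  0 (successors {1, 3, 4, 5}): φ is false.
  1 (successors {2}): φ is true.
  2 (successors {1}): φ is true.
  3 (successors {1, 2, 3, 4, 5}): φ is false.
  4 (successors {0}): φ is true.
  5 (successors {3, 5, 6}): φ is true.
  6 (successors {3}): φ is true.
Detail at 1 (witness):
  At 1: []q | q is false, <>q -> q is true, so ([]q | q) | (<>q -> q) is true.
    At 1: []q is false, q is false, so []q | q is false.
      At 1: []q requires q at every successor {2}.
        q fails at 2, so []q is false at 1.
    At 1: <>q is false, q is false, so <>q -> q is true.
      At 1: <>q requires q at some successor in {2}.
        At 2: q is false.
      So <>q is false at 1.

Yes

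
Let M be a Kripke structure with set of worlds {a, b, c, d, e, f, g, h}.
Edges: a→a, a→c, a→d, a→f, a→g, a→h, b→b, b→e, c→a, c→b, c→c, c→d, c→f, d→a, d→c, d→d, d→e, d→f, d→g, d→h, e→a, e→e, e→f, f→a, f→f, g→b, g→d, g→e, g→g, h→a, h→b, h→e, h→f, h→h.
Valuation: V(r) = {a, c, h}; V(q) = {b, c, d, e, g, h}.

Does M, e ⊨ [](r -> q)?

No

At e: [](r -> q) requires r -> q at every successor {a, e, f}.
  r -> q fails at a, so [](r -> q) is false at e.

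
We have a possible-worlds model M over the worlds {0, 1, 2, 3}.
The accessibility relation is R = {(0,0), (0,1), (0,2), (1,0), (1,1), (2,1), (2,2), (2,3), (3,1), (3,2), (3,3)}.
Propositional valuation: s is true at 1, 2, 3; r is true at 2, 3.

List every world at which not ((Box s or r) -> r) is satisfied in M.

none

Let φ = not ((Box s or r) -> r). Evaluate φ at each world:
  0 (successors {0, 1, 2}): φ is false.
  1 (successors {0, 1}): φ is false.
  2 (successors {1, 2, 3}): φ is false.
  3 (successors {1, 2, 3}): φ is false.
For instance, at 1:
  At 1: (Box s or r) -> r is true, so not ((Box s or r) -> r) is false.
    At 1: Box s or r is false, r is false, so (Box s or r) -> r is true.
      At 1: Box s is false, r is false, so Box s or r is false.
Satisfying worlds: none.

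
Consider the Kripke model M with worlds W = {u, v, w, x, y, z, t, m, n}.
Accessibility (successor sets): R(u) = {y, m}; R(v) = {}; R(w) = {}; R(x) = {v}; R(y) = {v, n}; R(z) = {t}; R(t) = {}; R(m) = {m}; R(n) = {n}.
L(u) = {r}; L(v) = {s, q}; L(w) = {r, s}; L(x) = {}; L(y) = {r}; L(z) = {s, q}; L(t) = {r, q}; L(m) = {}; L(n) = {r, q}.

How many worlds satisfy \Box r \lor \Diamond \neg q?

Let φ = \Box r \lor \Diamond \neg q. Evaluate φ at each world:
  u (successors {y, m}): φ is true.
  v (successors ∅): φ is true.
  w (successors ∅): φ is true.
  x (successors {v}): φ is false.
  y (successors {v, n}): φ is false.
  z (successors {t}): φ is true.
  t (successors ∅): φ is true.
  m (successors {m}): φ is true.
  n (successors {n}): φ is true.
For instance, at y:
  At y: \Box r is false, \Diamond \neg q is false, so \Box r \lor \Diamond \neg q is false.
    At y: \Box r requires r at every successor {v, n}.
      r fails at v, so \Box r is false at y.
    At y: \Diamond \neg q requires \neg q at some successor in {v, n}.
      At v: \neg q is false.
      At n: \neg q is false.
    So \Diamond \neg q is false at y.
Satisfying worlds: {u, v, w, z, t, m, n}

7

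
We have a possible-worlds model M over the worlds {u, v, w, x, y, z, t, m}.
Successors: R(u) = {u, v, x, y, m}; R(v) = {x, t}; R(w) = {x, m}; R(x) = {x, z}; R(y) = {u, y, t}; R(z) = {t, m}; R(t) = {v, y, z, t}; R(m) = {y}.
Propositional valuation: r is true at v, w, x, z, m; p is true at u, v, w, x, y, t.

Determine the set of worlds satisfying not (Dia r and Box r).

Let φ = not (Dia r and Box r). Evaluate φ at each world:
  u (successors {u, v, x, y, m}): φ is true.
  v (successors {x, t}): φ is true.
  w (successors {x, m}): φ is false.
  x (successors {x, z}): φ is false.
  y (successors {u, y, t}): φ is true.
  z (successors {t, m}): φ is true.
  t (successors {v, y, z, t}): φ is true.
  m (successors {y}): φ is true.
For instance, at y:
  At y: Dia r and Box r is false, so not (Dia r and Box r) is true.
    At y: Dia r is false, Box r is false, so Dia r and Box r is false.
      At y: Dia r requires r at some successor in {u, y, t}.
        At u: r is false.
        At y: r is false.
        At t: r is false.
      So Dia r is false at y.
      At y: Box r requires r at every successor {u, y, t}.
        r fails at u, so Box r is false at y.
Satisfying worlds: {u, v, y, z, t, m}

u, v, y, z, t, m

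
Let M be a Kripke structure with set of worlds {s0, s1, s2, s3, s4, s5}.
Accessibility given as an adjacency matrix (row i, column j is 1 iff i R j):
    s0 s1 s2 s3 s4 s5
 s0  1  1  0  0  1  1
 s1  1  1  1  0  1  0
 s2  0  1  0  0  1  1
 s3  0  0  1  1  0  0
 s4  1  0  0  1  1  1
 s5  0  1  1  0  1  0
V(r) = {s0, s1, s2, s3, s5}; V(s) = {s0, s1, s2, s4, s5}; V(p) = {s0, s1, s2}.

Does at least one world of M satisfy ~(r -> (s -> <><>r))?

No

Recall that <>ψ holds at a world iff ψ holds at some accessible world.
Let φ = ~(r -> (s -> <><>r)). Evaluate φ at each world:
  s0 (successors {s0, s1, s4, s5}): φ is false.
  s1 (successors {s0, s1, s2, s4}): φ is false.
  s2 (successors {s1, s4, s5}): φ is false.
  s3 (successors {s2, s3}): φ is false.
  s4 (successors {s0, s3, s4, s5}): φ is false.
  s5 (successors {s1, s2, s4}): φ is false.
For instance, at s5:
  At s5: r -> (s -> <><>r) is true, so ~(r -> (s -> <><>r)) is false.
    At s5: r is true, s -> <><>r is true, so r -> (s -> <><>r) is true.
      At s5: s is true, <><>r is true, so s -> <><>r is true.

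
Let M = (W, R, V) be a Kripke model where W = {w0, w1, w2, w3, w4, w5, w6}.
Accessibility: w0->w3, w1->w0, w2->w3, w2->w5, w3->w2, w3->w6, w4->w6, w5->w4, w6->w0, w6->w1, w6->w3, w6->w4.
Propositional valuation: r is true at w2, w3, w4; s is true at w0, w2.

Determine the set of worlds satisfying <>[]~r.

w5, w6

Recall that []ψ holds at a world iff ψ holds at every accessible world, and <>ψ holds iff ψ holds at some accessible world.
Let φ = <>[]~r. Evaluate φ at each world:
  w0 (successors {w3}): φ is false.
  w1 (successors {w0}): φ is false.
  w2 (successors {w3, w5}): φ is false.
  w3 (successors {w2, w6}): φ is false.
  w4 (successors {w6}): φ is false.
  w5 (successors {w4}): φ is true.
  w6 (successors {w0, w1, w3, w4}): φ is true.
For instance, at w2:
  At w2: <>[]~r requires []~r at some successor in {w3, w5}.
    At w3: []~r is false.
    At w5: []~r is false.
  So <>[]~r is false at w2.
Satisfying worlds: {w5, w6}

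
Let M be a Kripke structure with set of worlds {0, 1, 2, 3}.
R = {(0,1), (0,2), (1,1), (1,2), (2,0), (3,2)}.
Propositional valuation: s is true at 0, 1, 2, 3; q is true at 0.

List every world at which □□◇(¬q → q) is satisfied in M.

none

Let φ = □□◇(¬q → q). Evaluate φ at each world:
  0 (successors {1, 2}): φ is false.
  1 (successors {1, 2}): φ is false.
  2 (successors {0}): φ is false.
  3 (successors {2}): φ is false.
For instance, at 2:
  At 2: □□◇(¬q → q) requires □◇(¬q → q) at every successor {0}.
    □◇(¬q → q) fails at 0, so □□◇(¬q → q) is false at 2.
      At 0: □◇(¬q → q) requires ◇(¬q → q) at every successor {1, 2}.
        ◇(¬q → q) fails at 1, so □◇(¬q → q) is false at 0.
Satisfying worlds: none.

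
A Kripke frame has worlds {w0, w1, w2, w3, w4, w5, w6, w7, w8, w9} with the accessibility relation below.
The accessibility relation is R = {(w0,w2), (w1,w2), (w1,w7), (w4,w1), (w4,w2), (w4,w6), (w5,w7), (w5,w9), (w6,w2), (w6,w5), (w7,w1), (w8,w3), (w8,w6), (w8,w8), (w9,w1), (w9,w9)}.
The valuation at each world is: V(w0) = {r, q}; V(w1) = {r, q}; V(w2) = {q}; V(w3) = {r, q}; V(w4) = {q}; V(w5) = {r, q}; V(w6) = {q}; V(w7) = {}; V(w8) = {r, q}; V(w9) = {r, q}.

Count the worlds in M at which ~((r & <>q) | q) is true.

1

Recall that <>ψ holds at a world iff ψ holds at some accessible world.
Let φ = ~((r & <>q) | q). Evaluate φ at each world:
  w0 (successors {w2}): φ is false.
  w1 (successors {w2, w7}): φ is false.
  w2 (successors ∅): φ is false.
  w3 (successors ∅): φ is false.
  w4 (successors {w1, w2, w6}): φ is false.
  w5 (successors {w7, w9}): φ is false.
  w6 (successors {w2, w5}): φ is false.
  w7 (successors {w1}): φ is true.
  w8 (successors {w3, w6, w8}): φ is false.
  w9 (successors {w1, w9}): φ is false.
For instance, at w0:
  At w0: (r & <>q) | q is true, so ~((r & <>q) | q) is false.
    At w0: r & <>q is true, q is true, so (r & <>q) | q is true.
      At w0: r is true, <>q is true, so r & <>q is true.
Satisfying worlds: {w7}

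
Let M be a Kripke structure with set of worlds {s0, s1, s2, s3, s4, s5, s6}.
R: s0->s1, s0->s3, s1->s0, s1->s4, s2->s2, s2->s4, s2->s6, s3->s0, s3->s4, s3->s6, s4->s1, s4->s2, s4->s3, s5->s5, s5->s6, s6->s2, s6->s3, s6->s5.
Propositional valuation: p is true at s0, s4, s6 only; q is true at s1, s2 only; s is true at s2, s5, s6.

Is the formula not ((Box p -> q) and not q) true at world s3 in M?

Yes

At s3: (Box p -> q) and not q is false, so not ((Box p -> q) and not q) is true.
  At s3: Box p -> q is false, not q is true, so (Box p -> q) and not q is false.
    At s3: Box p is true, q is false, so Box p -> q is false.
      At s3: Box p requires p at every successor {s0, s4, s6}.
        At s0: p is true.
        At s4: p is true.
        At s6: p is true.
      So Box p is true at s3.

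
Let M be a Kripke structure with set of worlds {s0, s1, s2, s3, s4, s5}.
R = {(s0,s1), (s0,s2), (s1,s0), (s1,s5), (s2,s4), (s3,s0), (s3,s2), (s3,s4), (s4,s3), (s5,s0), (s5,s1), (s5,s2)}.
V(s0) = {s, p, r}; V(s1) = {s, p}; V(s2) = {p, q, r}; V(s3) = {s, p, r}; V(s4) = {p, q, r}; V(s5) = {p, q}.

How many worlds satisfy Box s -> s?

Recall that Box ψ holds at a world iff ψ holds at every accessible world, and Dia ψ holds iff ψ holds at some accessible world.
Let φ = Box s -> s. Evaluate φ at each world:
  s0 (successors {s1, s2}): φ is true.
  s1 (successors {s0, s5}): φ is true.
  s2 (successors {s4}): φ is true.
  s3 (successors {s0, s2, s4}): φ is true.
  s4 (successors {s3}): φ is false.
  s5 (successors {s0, s1, s2}): φ is true.
For instance, at s1:
  At s1: Box s is false, s is true, so Box s -> s is true.
    At s1: Box s requires s at every successor {s0, s5}.
      s fails at s5, so Box s is false at s1.
Satisfying worlds: {s0, s1, s2, s3, s5}

5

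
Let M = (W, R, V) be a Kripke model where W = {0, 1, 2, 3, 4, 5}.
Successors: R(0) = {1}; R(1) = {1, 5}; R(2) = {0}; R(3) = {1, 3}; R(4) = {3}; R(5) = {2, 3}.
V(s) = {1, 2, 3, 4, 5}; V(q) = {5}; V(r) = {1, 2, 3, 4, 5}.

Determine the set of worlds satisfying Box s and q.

Let φ = Box s and q. Evaluate φ at each world:
  0 (successors {1}): φ is false.
  1 (successors {1, 5}): φ is false.
  2 (successors {0}): φ is false.
  3 (successors {1, 3}): φ is false.
  4 (successors {3}): φ is false.
  5 (successors {2, 3}): φ is true.
For instance, at 4:
  At 4: Box s is true, q is false, so Box s and q is false.
    At 4: Box s requires s at every successor {3}.
      At 3: s is true.
    So Box s is true at 4.
Satisfying worlds: {5}

5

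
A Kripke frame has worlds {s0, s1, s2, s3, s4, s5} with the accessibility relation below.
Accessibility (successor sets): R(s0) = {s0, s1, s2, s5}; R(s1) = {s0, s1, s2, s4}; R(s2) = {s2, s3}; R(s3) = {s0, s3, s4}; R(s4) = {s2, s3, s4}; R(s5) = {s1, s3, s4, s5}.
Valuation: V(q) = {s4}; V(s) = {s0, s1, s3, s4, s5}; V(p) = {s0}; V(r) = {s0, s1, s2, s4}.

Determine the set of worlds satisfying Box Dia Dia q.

Recall that Box ψ holds at a world iff ψ holds at every accessible world, and Dia ψ holds iff ψ holds at some accessible world.
Let φ = Box Dia Dia q. Evaluate φ at each world:
  s0 (successors {s0, s1, s2, s5}): φ is true.
  s1 (successors {s0, s1, s2, s4}): φ is true.
  s2 (successors {s2, s3}): φ is true.
  s3 (successors {s0, s3, s4}): φ is true.
  s4 (successors {s2, s3, s4}): φ is true.
  s5 (successors {s1, s3, s4, s5}): φ is true.
For instance, at s1:
  At s1: Box Dia Dia q requires Dia Dia q at every successor {s0, s1, s2, s4}.
    At s0: Dia Dia q is true.
    At s1: Dia Dia q is true.
    At s2: Dia Dia q is true.
    At s4: Dia Dia q is true.
  So Box Dia Dia q is true at s1.
Satisfying worlds: {s0, s1, s2, s3, s4, s5}

s0, s1, s2, s3, s4, s5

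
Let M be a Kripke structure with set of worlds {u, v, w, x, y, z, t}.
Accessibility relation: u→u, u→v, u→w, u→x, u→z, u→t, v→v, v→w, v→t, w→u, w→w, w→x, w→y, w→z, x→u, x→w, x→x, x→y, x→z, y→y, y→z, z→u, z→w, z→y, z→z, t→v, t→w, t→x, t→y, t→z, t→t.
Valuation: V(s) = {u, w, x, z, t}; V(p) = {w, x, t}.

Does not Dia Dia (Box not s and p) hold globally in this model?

Yes

Let φ = not Dia Dia (Box not s and p). Evaluate φ at each world:
  u (successors {u, v, w, x, z, t}): φ is true.
  v (successors {v, w, t}): φ is true.
  w (successors {u, w, x, y, z}): φ is true.
  x (successors {u, w, x, y, z}): φ is true.
  y (successors {y, z}): φ is true.
  z (successors {u, w, y, z}): φ is true.
  t (successors {v, w, x, y, z, t}): φ is true.
For instance, at u:
  At u: Dia Dia (Box not s and p) is false, so not Dia Dia (Box not s and p) is true.
    At u: Dia Dia (Box not s and p) requires Dia (Box not s and p) at some successor in {u, v, w, x, z, t}.
      At u: Dia (Box not s and p) is false.
      At v: Dia (Box not s and p) is false.
      At w: Dia (Box not s and p) is false.
      At x: Dia (Box not s and p) is false.
      At z: Dia (Box not s and p) is false.
      At t: Dia (Box not s and p) is false.
    So Dia Dia (Box not s and p) is false at u.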